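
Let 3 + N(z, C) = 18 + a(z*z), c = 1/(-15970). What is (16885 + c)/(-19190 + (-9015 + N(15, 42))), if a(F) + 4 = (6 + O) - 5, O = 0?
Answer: -269653449/450242210 ≈ -0.59891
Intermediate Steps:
c = -1/15970 ≈ -6.2617e-5
a(F) = -3 (a(F) = -4 + ((6 + 0) - 5) = -4 + (6 - 5) = -4 + 1 = -3)
N(z, C) = 12 (N(z, C) = -3 + (18 - 3) = -3 + 15 = 12)
(16885 + c)/(-19190 + (-9015 + N(15, 42))) = (16885 - 1/15970)/(-19190 + (-9015 + 12)) = 269653449/(15970*(-19190 - 9003)) = (269653449/15970)/(-28193) = (269653449/15970)*(-1/28193) = -269653449/450242210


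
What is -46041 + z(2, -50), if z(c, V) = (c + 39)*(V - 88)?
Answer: -51699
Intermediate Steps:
z(c, V) = (-88 + V)*(39 + c) (z(c, V) = (39 + c)*(-88 + V) = (-88 + V)*(39 + c))
-46041 + z(2, -50) = -46041 + (-3432 - 88*2 + 39*(-50) - 50*2) = -46041 + (-3432 - 176 - 1950 - 100) = -46041 - 5658 = -51699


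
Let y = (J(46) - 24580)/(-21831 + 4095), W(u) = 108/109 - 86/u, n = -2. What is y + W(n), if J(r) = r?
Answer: 14619721/322204 ≈ 45.374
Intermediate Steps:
W(u) = 108/109 - 86/u (W(u) = 108*(1/109) - 86/u = 108/109 - 86/u)
y = 4089/2956 (y = (46 - 24580)/(-21831 + 4095) = -24534/(-17736) = -24534*(-1/17736) = 4089/2956 ≈ 1.3833)
y + W(n) = 4089/2956 + (108/109 - 86/(-2)) = 4089/2956 + (108/109 - 86*(-½)) = 4089/2956 + (108/109 + 43) = 4089/2956 + 4795/109 = 14619721/322204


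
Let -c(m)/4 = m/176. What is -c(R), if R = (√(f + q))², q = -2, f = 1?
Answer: -1/44 ≈ -0.022727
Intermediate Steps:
R = -1 (R = (√(1 - 2))² = (√(-1))² = I² = -1)
c(m) = -m/44 (c(m) = -4*m/176 = -m/44)
-c(R) = -(-1)*(-1)/44 = -1*1/44 = -1/44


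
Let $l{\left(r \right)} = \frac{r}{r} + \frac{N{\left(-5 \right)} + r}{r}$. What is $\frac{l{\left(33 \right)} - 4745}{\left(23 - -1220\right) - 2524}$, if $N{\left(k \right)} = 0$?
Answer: $\frac{1581}{427} \approx 3.7026$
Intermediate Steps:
$l{\left(r \right)} = 2$ ($l{\left(r \right)} = \frac{r}{r} + \frac{0 + r}{r} = 1 + \frac{r}{r} = 1 + 1 = 2$)
$\frac{l{\left(33 \right)} - 4745}{\left(23 - -1220\right) - 2524} = \frac{2 - 4745}{\left(23 - -1220\right) - 2524} = - \frac{4743}{\left(23 + 1220\right) - 2524} = - \frac{4743}{1243 - 2524} = - \frac{4743}{-1281} = \left(-4743\right) \left(- \frac{1}{1281}\right) = \frac{1581}{427}$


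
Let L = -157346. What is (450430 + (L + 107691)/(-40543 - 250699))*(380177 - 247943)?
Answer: 8673504674684655/145621 ≈ 5.9562e+10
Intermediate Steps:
(450430 + (L + 107691)/(-40543 - 250699))*(380177 - 247943) = (450430 + (-157346 + 107691)/(-40543 - 250699))*(380177 - 247943) = (450430 - 49655/(-291242))*132234 = (450430 - 49655*(-1/291242))*132234 = (450430 + 49655/291242)*132234 = (131184183715/291242)*132234 = 8673504674684655/145621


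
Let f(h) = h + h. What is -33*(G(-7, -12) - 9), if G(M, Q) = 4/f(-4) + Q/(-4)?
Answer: 429/2 ≈ 214.50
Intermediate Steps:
f(h) = 2*h
G(M, Q) = -½ - Q/4 (G(M, Q) = 4/((2*(-4))) + Q/(-4) = 4/(-8) + Q*(-¼) = 4*(-⅛) - Q/4 = -½ - Q/4)
-33*(G(-7, -12) - 9) = -33*((-½ - ¼*(-12)) - 9) = -33*((-½ + 3) - 9) = -33*(5/2 - 9) = -33*(-13/2) = 429/2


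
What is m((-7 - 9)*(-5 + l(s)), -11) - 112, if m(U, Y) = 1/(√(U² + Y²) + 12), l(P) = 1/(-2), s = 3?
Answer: -864764/7721 + 11*√65/7721 ≈ -111.99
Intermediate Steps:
l(P) = -½
m(U, Y) = 1/(12 + √(U² + Y²))
m((-7 - 9)*(-5 + l(s)), -11) - 112 = 1/(12 + √(((-7 - 9)*(-5 - ½))² + (-11)²)) - 112 = 1/(12 + √((-16*(-11/2))² + 121)) - 112 = 1/(12 + √(88² + 121)) - 112 = 1/(12 + √(7744 + 121)) - 112 = 1/(12 + √7865) - 112 = 1/(12 + 11*√65) - 112 = -112 + 1/(12 + 11*√65)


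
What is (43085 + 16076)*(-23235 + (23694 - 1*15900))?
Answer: -913505001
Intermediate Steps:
(43085 + 16076)*(-23235 + (23694 - 1*15900)) = 59161*(-23235 + (23694 - 15900)) = 59161*(-23235 + 7794) = 59161*(-15441) = -913505001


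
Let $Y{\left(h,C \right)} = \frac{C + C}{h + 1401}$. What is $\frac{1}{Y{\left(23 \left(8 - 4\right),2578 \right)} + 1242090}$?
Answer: $\frac{1493}{1854445526} \approx 8.0509 \cdot 10^{-7}$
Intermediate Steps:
$Y{\left(h,C \right)} = \frac{2 C}{1401 + h}$
$\frac{1}{Y{\left(23 \left(8 - 4\right),2578 \right)} + 1242090} = \frac{1}{2 \cdot 2578 \frac{1}{1401 + 23 \left(8 - 4\right)} + 1242090} = \frac{1}{2 \cdot 2578 \frac{1}{1401 + 23 \cdot 4} + 1242090} = \frac{1}{2 \cdot 2578 \frac{1}{1401 + 92} + 1242090} = \frac{1}{2 \cdot 2578 \cdot \frac{1}{1493} + 1242090} = \frac{1}{\frac{5156}{1493} + 1242090} = \frac{1}{\frac{1854445526}{1493}} = \frac{1493}{1854445526}$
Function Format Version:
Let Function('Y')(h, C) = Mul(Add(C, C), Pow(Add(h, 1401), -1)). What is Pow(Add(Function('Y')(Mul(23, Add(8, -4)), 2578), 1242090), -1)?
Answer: Rational(1493, 1854445526) ≈ 8.0509e-7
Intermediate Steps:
Function('Y')(h, C) = Mul(2, C, Pow(Add(1401, h), -1)) (Function('Y')(h, C) = Mul(Mul(2, C), Pow(Add(1401, h), -1)) = Mul(2, C, Pow(Add(1401, h), -1)))
Pow(Add(Function('Y')(Mul(23, Add(8, -4)), 2578), 1242090), -1) = Pow(Add(Mul(2, 2578, Pow(Add(1401, Mul(23, Add(8, -4))), -1)), 1242090), -1) = Pow(Add(Mul(2, 2578, Pow(Add(1401, Mul(23, 4)), -1)), 1242090), -1) = Pow(Add(Mul(2, 2578, Pow(Add(1401, 92), -1)), 1242090), -1) = Pow(Add(Mul(2, 2578, Pow(1493, -1)), 1242090), -1) = Pow(Add(Mul(2, 2578, Rational(1, 1493)), 1242090), -1) = Pow(Add(Rational(5156, 1493), 1242090), -1) = Pow(Rational(1854445526, 1493), -1) = Rational(1493, 1854445526)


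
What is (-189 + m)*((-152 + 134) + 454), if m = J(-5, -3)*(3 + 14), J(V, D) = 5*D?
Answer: -193584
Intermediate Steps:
m = -255 (m = (5*(-3))*(3 + 14) = -15*17 = -255)
(-189 + m)*((-152 + 134) + 454) = (-189 - 255)*((-152 + 134) + 454) = -444*(-18 + 454) = -444*436 = -193584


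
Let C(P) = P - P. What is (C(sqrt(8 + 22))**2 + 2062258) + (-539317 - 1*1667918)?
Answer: -144977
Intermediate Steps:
C(P) = 0
(C(sqrt(8 + 22))**2 + 2062258) + (-539317 - 1*1667918) = (0**2 + 2062258) + (-539317 - 1*1667918) = (0 + 2062258) + (-539317 - 1667918) = 2062258 - 2207235 = -144977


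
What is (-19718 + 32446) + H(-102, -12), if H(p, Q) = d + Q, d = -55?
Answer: 12661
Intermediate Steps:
H(p, Q) = -55 + Q
(-19718 + 32446) + H(-102, -12) = (-19718 + 32446) + (-55 - 12) = 12728 - 67 = 12661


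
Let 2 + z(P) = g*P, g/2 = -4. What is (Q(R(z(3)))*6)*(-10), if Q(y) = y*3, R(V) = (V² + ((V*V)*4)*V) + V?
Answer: 12537720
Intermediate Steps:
g = -8 (g = 2*(-4) = -8)
z(P) = -2 - 8*P
R(V) = V + V² + 4*V³ (R(V) = (V² + (V²*4)*V) + V = (V² + (4*V²)*V) + V = (V² + 4*V³) + V = V + V² + 4*V³)
Q(y) = 3*y
(Q(R(z(3)))*6)*(-10) = ((3*((-2 - 8*3)*(1 + (-2 - 8*3) + 4*(-2 - 8*3)²)))*6)*(-10) = ((3*((-2 - 24)*(1 + (-2 - 24) + 4*(-2 - 24)²)))*6)*(-10) = ((3*(-26*(1 - 26 + 4*(-26)²)))*6)*(-10) = ((3*(-26*(1 - 26 + 4*676)))*6)*(-10) = ((3*(-26*(1 - 26 + 2704)))*6)*(-10) = ((3*(-26*2679))*6)*(-10) = ((3*(-69654))*6)*(-10) = -208962*6*(-10) = -1253772*(-10) = 12537720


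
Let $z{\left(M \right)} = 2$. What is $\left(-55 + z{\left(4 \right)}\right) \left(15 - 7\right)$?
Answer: $-424$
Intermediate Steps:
$\left(-55 + z{\left(4 \right)}\right) \left(15 - 7\right) = \left(-55 + 2\right) \left(15 - 7\right) = \left(-53\right) 8 = -424$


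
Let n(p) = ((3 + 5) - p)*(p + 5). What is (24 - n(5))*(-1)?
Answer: 6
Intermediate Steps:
n(p) = (5 + p)*(8 - p) (n(p) = (8 - p)*(5 + p) = (5 + p)*(8 - p))
(24 - n(5))*(-1) = (24 - (40 - 1*5**2 + 3*5))*(-1) = (24 - (40 - 1*25 + 15))*(-1) = (24 - (40 - 25 + 15))*(-1) = (24 - 1*30)*(-1) = (24 - 30)*(-1) = -6*(-1) = 6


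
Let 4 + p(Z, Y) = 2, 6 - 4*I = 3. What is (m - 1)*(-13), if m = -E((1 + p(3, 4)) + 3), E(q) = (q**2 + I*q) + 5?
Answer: 299/2 ≈ 149.50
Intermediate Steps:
I = 3/4 (I = 3/2 - 1/4*3 = 3/2 - 3/4 = 3/4 ≈ 0.75000)
p(Z, Y) = -2 (p(Z, Y) = -4 + 2 = -2)
E(q) = 5 + q**2 + 3*q/4 (E(q) = (q**2 + 3*q/4) + 5 = 5 + q**2 + 3*q/4)
m = -21/2 (m = -(5 + ((1 - 2) + 3)**2 + 3*((1 - 2) + 3)/4) = -(5 + (-1 + 3)**2 + 3*(-1 + 3)/4) = -(5 + 2**2 + (3/4)*2) = -(5 + 4 + 3/2) = -1*21/2 = -21/2 ≈ -10.500)
(m - 1)*(-13) = (-21/2 - 1)*(-13) = -23/2*(-13) = 299/2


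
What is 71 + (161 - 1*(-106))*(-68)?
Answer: -18085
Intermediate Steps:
71 + (161 - 1*(-106))*(-68) = 71 + (161 + 106)*(-68) = 71 + 267*(-68) = 71 - 18156 = -18085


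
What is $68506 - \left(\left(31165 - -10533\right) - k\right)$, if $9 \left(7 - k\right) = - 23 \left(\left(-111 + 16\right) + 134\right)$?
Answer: $\frac{80744}{3} \approx 26915.0$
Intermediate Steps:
$k = \frac{320}{3}$ ($k = 7 - \frac{\left(-23\right) \left(\left(-111 + 16\right) + 134\right)}{9} = 7 - \frac{\left(-23\right) \left(-95 + 134\right)}{9} = 7 - \frac{\left(-23\right) 39}{9} = 7 - - \frac{299}{3} = 7 + \frac{299}{3} = \frac{320}{3} \approx 106.67$)
$68506 - \left(\left(31165 - -10533\right) - k\right) = 68506 - \left(\left(31165 - -10533\right) - \frac{320}{3}\right) = 68506 - \left(\left(31165 + 10533\right) - \frac{320}{3}\right) = 68506 - \left(41698 - \frac{320}{3}\right) = 68506 - \frac{124774}{3} = \frac{80744}{3}$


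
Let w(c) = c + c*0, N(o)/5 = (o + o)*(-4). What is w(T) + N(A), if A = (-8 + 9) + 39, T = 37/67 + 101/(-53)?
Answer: -5686406/3551 ≈ -1601.4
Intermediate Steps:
T = -4806/3551 (T = 37*(1/67) + 101*(-1/53) = 37/67 - 101/53 = -4806/3551 ≈ -1.3534)
A = 40 (A = 1 + 39 = 40)
N(o) = -40*o (N(o) = 5*((o + o)*(-4)) = 5*((2*o)*(-4)) = 5*(-8*o) = -40*o)
w(c) = c (w(c) = c + 0 = c)
w(T) + N(A) = -4806/3551 - 40*40 = -4806/3551 - 1600 = -5686406/3551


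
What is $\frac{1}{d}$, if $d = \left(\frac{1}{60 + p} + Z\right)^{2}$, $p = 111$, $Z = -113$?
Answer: $\frac{29241}{373339684} \approx 7.8323 \cdot 10^{-5}$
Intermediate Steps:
$d = \frac{373339684}{29241}$ ($d = \left(\frac{1}{60 + 111} - 113\right)^{2} = \left(\frac{1}{171} - 113\right)^{2} = \left(- \frac{19322}{171}\right)^{2} = \frac{373339684}{29241} \approx 12768.0$)
$\frac{1}{d} = \frac{1}{\frac{373339684}{29241}} = \frac{29241}{373339684}$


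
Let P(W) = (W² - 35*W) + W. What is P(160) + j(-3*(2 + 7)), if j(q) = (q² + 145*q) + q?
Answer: 16947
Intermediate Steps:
P(W) = W² - 34*W
j(q) = q² + 146*q
P(160) + j(-3*(2 + 7)) = 160*(-34 + 160) + (-3*(2 + 7))*(146 - 3*(2 + 7)) = 160*126 + (-3*9)*(146 - 3*9) = 20160 - 27*(146 - 27) = 20160 - 27*119 = 20160 - 3213 = 16947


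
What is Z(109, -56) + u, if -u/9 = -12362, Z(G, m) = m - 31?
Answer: 111171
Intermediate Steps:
Z(G, m) = -31 + m
u = 111258 (u = -9*(-12362) = 111258)
Z(109, -56) + u = (-31 - 56) + 111258 = -87 + 111258 = 111171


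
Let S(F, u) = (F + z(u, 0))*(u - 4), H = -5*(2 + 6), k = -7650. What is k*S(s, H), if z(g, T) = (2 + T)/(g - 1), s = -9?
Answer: -124878600/41 ≈ -3.0458e+6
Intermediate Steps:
z(g, T) = (2 + T)/(-1 + g)
H = -40 (H = -5*8 = -40)
S(F, u) = (-4 + u)*(F + 2/(-1 + u)) (S(F, u) = (F + (2 + 0)/(-1 + u))*(u - 4) = (F + 2/(-1 + u))*(-4 + u) = (-4 + u)*(F + 2/(-1 + u)))
k*S(s, H) = -7650*(-8 + 2*(-40) - 9*(-1 - 40)*(-4 - 40))/(-1 - 40) = -7650*(-8 - 80 - 9*(-41)*(-44))/(-41) = -(-7650)*(-8 - 80 - 16236)/41 = -(-7650)*(-16324)/41 = -7650*16324/41 = -124878600/41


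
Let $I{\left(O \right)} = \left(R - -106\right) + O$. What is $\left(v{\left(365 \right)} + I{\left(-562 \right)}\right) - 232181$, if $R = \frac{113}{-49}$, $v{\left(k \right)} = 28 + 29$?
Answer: $- \frac{11396533}{49} \approx -2.3258 \cdot 10^{5}$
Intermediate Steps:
$v{\left(k \right)} = 57$
$R = - \frac{113}{49}$ ($R = 113 \left(- \frac{1}{49}\right) = - \frac{113}{49} \approx -2.3061$)
$I{\left(O \right)} = \frac{5081}{49} + O$ ($I{\left(O \right)} = \left(- \frac{113}{49} - -106\right) + O = \left(- \frac{113}{49} + 106\right) + O = \frac{5081}{49} + O$)
$\left(v{\left(365 \right)} + I{\left(-562 \right)}\right) - 232181 = \left(57 + \left(\frac{5081}{49} - 562\right)\right) - 232181 = \left(57 - \frac{22457}{49}\right) - 232181 = - \frac{19664}{49} - 232181 = - \frac{11396533}{49}$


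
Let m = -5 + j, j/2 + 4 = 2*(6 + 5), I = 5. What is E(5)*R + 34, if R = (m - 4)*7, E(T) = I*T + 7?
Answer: 6082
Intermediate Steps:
j = 36 (j = -8 + 2*(2*(6 + 5)) = -8 + 2*(2*11) = -8 + 2*22 = -8 + 44 = 36)
m = 31 (m = -5 + 36 = 31)
E(T) = 7 + 5*T (E(T) = 5*T + 7 = 7 + 5*T)
R = 189 (R = (31 - 4)*7 = 27*7 = 189)
E(5)*R + 34 = (7 + 5*5)*189 + 34 = (7 + 25)*189 + 34 = 32*189 + 34 = 6048 + 34 = 6082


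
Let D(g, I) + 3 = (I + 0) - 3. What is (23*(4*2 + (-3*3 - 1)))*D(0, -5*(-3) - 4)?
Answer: -230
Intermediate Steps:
D(g, I) = -6 + I (D(g, I) = -3 + ((I + 0) - 3) = -3 + (I - 3) = -3 + (-3 + I) = -6 + I)
(23*(4*2 + (-3*3 - 1)))*D(0, -5*(-3) - 4) = (23*(4*2 + (-3*3 - 1)))*(-6 + (-5*(-3) - 4)) = (23*(8 + (-9 - 1)))*(-6 + (15 - 4)) = (23*(8 - 10))*(-6 + 11) = (23*(-2))*5 = -46*5 = -230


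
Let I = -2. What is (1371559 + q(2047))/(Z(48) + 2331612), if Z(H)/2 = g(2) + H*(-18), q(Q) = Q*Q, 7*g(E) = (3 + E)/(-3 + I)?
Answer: 107548/45053 ≈ 2.3871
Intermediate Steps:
g(E) = -3/35 - E/35 (g(E) = ((3 + E)/(-3 - 2))/7 = ((3 + E)/(-5))/7 = ((3 + E)*(-⅕))/7 = (-⅗ - E/5)/7 = -3/35 - E/35)
q(Q) = Q²
Z(H) = -2/7 - 36*H (Z(H) = 2*((-3/35 - 1/35*2) + H*(-18)) = 2*((-3/35 - 2/35) - 18*H) = 2*(-⅐ - 18*H) = -2/7 - 36*H)
(1371559 + q(2047))/(Z(48) + 2331612) = (1371559 + 2047²)/((-2/7 - 36*48) + 2331612) = (1371559 + 4190209)/((-2/7 - 1728) + 2331612) = 5561768/(-12098/7 + 2331612) = 5561768/(16309186/7) = 5561768*(7/16309186) = 107548/45053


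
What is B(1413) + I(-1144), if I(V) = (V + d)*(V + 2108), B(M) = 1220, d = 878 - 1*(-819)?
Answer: 534312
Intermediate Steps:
d = 1697 (d = 878 + 819 = 1697)
I(V) = (1697 + V)*(2108 + V) (I(V) = (V + 1697)*(V + 2108) = (1697 + V)*(2108 + V))
B(1413) + I(-1144) = 1220 + (3577276 + (-1144)² + 3805*(-1144)) = 1220 + (3577276 + 1308736 - 4352920) = 1220 + 533092 = 534312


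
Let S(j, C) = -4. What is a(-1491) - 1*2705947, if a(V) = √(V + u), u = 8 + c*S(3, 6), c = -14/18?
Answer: -2705947 + I*√13319/3 ≈ -2.7059e+6 + 38.469*I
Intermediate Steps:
c = -7/9 (c = -14*1/18 = -7/9 ≈ -0.77778)
u = 100/9 (u = 8 - 7/9*(-4) = 8 + 28/9 = 100/9 ≈ 11.111)
a(V) = √(100/9 + V) (a(V) = √(V + 100/9) = √(100/9 + V))
a(-1491) - 1*2705947 = √(100 + 9*(-1491))/3 - 1*2705947 = √(100 - 13419)/3 - 2705947 = √(-13319)/3 - 2705947 = (I*√13319)/3 - 2705947 = I*√13319/3 - 2705947 = -2705947 + I*√13319/3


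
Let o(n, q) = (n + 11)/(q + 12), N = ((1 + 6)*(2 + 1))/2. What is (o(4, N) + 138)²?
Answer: 173056/9 ≈ 19228.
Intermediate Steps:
N = 21/2 (N = (7*3)*(½) = 21*(½) = 21/2 ≈ 10.500)
o(n, q) = (11 + n)/(12 + q)
(o(4, N) + 138)² = ((11 + 4)/(12 + 21/2) + 138)² = (15/(45/2) + 138)² = ((2/45)*15 + 138)² = (⅔ + 138)² = (416/3)² = 173056/9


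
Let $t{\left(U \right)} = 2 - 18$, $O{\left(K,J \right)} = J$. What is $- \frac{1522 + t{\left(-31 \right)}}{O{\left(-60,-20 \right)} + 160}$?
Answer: $- \frac{753}{70} \approx -10.757$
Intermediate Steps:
$t{\left(U \right)} = -16$ ($t{\left(U \right)} = 2 - 18 = -16$)
$- \frac{1522 + t{\left(-31 \right)}}{O{\left(-60,-20 \right)} + 160} = - \frac{1522 - 16}{-20 + 160} = - \frac{1506}{140} = \left(-1\right) \frac{753}{70} = - \frac{753}{70}$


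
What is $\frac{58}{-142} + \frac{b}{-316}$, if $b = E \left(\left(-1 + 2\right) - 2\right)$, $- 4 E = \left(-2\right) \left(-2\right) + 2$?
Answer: $- \frac{18541}{44872} \approx -0.4132$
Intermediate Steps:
$E = - \frac{3}{2}$ ($E = - \frac{\left(-2\right) \left(-2\right) + 2}{4} = - \frac{4 + 2}{4} = \left(- \frac{1}{4}\right) 6 = - \frac{3}{2} \approx -1.5$)
$b = \frac{3}{2}$ ($b = - \frac{3 \left(\left(-1 + 2\right) - 2\right)}{2} = - \frac{3 \left(1 - 2\right)}{2} = \left(- \frac{3}{2}\right) \left(-1\right) = \frac{3}{2} \approx 1.5$)
$\frac{58}{-142} + \frac{b}{-316} = \frac{58}{-142} + \frac{3}{2 \left(-316\right)} = 58 \left(- \frac{1}{142}\right) + \frac{3}{2} \left(- \frac{1}{316}\right) = - \frac{29}{71} - \frac{3}{632} = - \frac{18541}{44872}$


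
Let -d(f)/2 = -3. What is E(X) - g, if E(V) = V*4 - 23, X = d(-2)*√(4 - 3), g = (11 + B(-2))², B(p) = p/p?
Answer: -143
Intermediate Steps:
B(p) = 1
g = 144 (g = (11 + 1)² = 12² = 144)
d(f) = 6 (d(f) = -2*(-3) = 6)
X = 6 (X = 6*√(4 - 3) = 6*√1 = 6*1 = 6)
E(V) = -23 + 4*V (E(V) = 4*V - 23 = -23 + 4*V)
E(X) - g = (-23 + 4*6) - 1*144 = (-23 + 24) - 144 = 1 - 144 = -143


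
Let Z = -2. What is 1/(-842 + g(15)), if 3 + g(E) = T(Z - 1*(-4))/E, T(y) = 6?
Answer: -5/4223 ≈ -0.0011840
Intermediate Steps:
g(E) = -3 + 6/E
1/(-842 + g(15)) = 1/(-842 + (-3 + 6/15)) = 1/(-842 + (-3 + 6*(1/15))) = 1/(-842 + (-3 + ⅖)) = 1/(-842 - 13/5) = 1/(-4223/5) = -5/4223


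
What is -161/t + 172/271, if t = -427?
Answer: 16725/16531 ≈ 1.0117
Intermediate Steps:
-161/t + 172/271 = -161/(-427) + 172/271 = -161*(-1/427) + 172*(1/271) = 23/61 + 172/271 = 16725/16531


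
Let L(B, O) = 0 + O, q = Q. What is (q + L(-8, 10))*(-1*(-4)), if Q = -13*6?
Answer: -272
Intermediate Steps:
Q = -78
q = -78
L(B, O) = O
(q + L(-8, 10))*(-1*(-4)) = (-78 + 10)*(-1*(-4)) = -68*4 = -272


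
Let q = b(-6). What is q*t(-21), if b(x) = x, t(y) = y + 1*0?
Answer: 126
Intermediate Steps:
t(y) = y (t(y) = y + 0 = y)
q = -6
q*t(-21) = -6*(-21) = 126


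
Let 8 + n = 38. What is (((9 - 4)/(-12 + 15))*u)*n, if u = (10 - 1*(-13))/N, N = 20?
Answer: 115/2 ≈ 57.500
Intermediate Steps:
n = 30 (n = -8 + 38 = 30)
u = 23/20 (u = (10 - 1*(-13))/20 = (10 + 13)*(1/20) = 23*(1/20) = 23/20 ≈ 1.1500)
(((9 - 4)/(-12 + 15))*u)*n = (((9 - 4)/(-12 + 15))*(23/20))*30 = ((5/3)*(23/20))*30 = (23/12)*30 = 115/2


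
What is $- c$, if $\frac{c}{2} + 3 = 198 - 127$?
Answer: $-136$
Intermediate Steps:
$c = 136$ ($c = -6 + 2 \left(198 - 127\right) = -6 + 2 \cdot 71 = -6 + 142 = 136$)
$- c = \left(-1\right) 136 = -136$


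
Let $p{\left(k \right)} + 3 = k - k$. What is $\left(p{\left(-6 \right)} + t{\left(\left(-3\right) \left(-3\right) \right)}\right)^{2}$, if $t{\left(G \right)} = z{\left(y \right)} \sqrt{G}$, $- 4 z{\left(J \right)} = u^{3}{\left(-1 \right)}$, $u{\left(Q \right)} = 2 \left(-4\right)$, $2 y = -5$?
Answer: $145161$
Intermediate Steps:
$y = - \frac{5}{2}$ ($y = \frac{1}{2} \left(-5\right) = - \frac{5}{2} \approx -2.5$)
$u{\left(Q \right)} = -8$
$p{\left(k \right)} = -3$ ($p{\left(k \right)} = -3 + \left(k - k\right) = -3 + 0 = -3$)
$z{\left(J \right)} = 128$ ($z{\left(J \right)} = - \frac{\left(-8\right)^{3}}{4} = \left(- \frac{1}{4}\right) \left(-512\right) = 128$)
$t{\left(G \right)} = 128 \sqrt{G}$
$\left(p{\left(-6 \right)} + t{\left(\left(-3\right) \left(-3\right) \right)}\right)^{2} = \left(-3 + 128 \sqrt{\left(-3\right) \left(-3\right)}\right)^{2} = \left(-3 + 128 \sqrt{9}\right)^{2} = \left(-3 + 128 \cdot 3\right)^{2} = \left(-3 + 384\right)^{2} = 381^{2} = 145161$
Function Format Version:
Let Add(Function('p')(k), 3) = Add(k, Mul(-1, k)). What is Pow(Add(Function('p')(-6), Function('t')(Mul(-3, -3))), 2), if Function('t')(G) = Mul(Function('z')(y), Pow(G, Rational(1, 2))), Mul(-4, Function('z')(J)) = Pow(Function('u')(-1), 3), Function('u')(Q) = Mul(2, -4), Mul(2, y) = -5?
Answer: 145161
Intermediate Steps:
y = Rational(-5, 2) (y = Mul(Rational(1, 2), -5) = Rational(-5, 2) ≈ -2.5000)
Function('u')(Q) = -8
Function('p')(k) = -3 (Function('p')(k) = Add(-3, Add(k, Mul(-1, k))) = Add(-3, 0) = -3)
Function('z')(J) = 128 (Function('z')(J) = Mul(Rational(-1, 4), Pow(-8, 3)) = Mul(Rational(-1, 4), -512) = 128)
Function('t')(G) = Mul(128, Pow(G, Rational(1, 2)))
Pow(Add(Function('p')(-6), Function('t')(Mul(-3, -3))), 2) = Pow(Add(-3, Mul(128, Pow(Mul(-3, -3), Rational(1, 2)))), 2) = Pow(Add(-3, Mul(128, Pow(9, Rational(1, 2)))), 2) = Pow(Add(-3, Mul(128, 3)), 2) = Pow(Add(-3, 384), 2) = Pow(381, 2) = 145161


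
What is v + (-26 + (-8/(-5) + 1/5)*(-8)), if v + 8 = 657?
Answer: 3043/5 ≈ 608.60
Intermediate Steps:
v = 649 (v = -8 + 657 = 649)
v + (-26 + (-8/(-5) + 1/5)*(-8)) = 649 + (-26 + (-8/(-5) + 1/5)*(-8)) = 649 + (-26 + (-8*(-⅕) + 1*(⅕))*(-8)) = 649 + (-26 + (8/5 + ⅕)*(-8)) = 649 + (-26 + (9/5)*(-8)) = 649 + (-26 - 72/5) = 649 - 202/5 = 3043/5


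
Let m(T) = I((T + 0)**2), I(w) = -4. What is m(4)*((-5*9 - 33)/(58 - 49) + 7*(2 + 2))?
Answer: -232/3 ≈ -77.333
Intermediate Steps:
m(T) = -4
m(4)*((-5*9 - 33)/(58 - 49) + 7*(2 + 2)) = -4*((-5*9 - 33)/(58 - 49) + 7*(2 + 2)) = -4*((-45 - 33)/9 + 7*4) = -4*(-78*1/9 + 28) = -4*(-26/3 + 28) = -4*58/3 = -232/3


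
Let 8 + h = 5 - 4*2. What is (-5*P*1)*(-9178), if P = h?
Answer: -504790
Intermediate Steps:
h = -11 (h = -8 + (5 - 4*2) = -8 + (5 - 8) = -8 - 3 = -11)
P = -11
(-5*P*1)*(-9178) = (-5*(-11)*1)*(-9178) = (55*1)*(-9178) = 55*(-9178) = -504790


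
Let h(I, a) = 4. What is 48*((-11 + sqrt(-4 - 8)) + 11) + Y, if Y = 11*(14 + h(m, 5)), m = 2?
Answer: 198 + 96*I*sqrt(3) ≈ 198.0 + 166.28*I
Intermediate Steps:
Y = 198 (Y = 11*(14 + 4) = 11*18 = 198)
48*((-11 + sqrt(-4 - 8)) + 11) + Y = 48*((-11 + sqrt(-4 - 8)) + 11) + 198 = 48*((-11 + sqrt(-12)) + 11) + 198 = 48*((-11 + 2*I*sqrt(3)) + 11) + 198 = 48*(2*I*sqrt(3)) + 198 = 96*I*sqrt(3) + 198 = 198 + 96*I*sqrt(3)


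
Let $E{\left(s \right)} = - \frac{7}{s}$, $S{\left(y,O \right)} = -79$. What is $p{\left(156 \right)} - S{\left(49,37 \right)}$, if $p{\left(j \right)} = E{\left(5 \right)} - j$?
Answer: $- \frac{392}{5} \approx -78.4$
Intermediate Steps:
$p{\left(j \right)} = - \frac{7}{5} - j$
$p{\left(156 \right)} - S{\left(49,37 \right)} = \left(- \frac{7}{5} - 156\right) - -79 = \left(- \frac{7}{5} - 156\right) + 79 = - \frac{787}{5} + 79 = - \frac{392}{5}$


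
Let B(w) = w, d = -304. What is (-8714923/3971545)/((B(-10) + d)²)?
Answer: -8714923/391578450820 ≈ -2.2256e-5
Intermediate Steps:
(-8714923/3971545)/((B(-10) + d)²) = (-8714923/3971545)/((-10 - 304)²) = (-8714923*1/3971545)/((-314)²) = -8714923/3971545/98596 = -8714923/3971545*1/98596 = -8714923/391578450820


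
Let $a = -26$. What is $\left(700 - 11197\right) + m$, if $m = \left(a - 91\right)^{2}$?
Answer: $3192$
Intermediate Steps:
$m = 13689$ ($m = \left(-26 - 91\right)^{2} = \left(-117\right)^{2} = 13689$)
$\left(700 - 11197\right) + m = \left(700 - 11197\right) + 13689 = -10497 + 13689 = 3192$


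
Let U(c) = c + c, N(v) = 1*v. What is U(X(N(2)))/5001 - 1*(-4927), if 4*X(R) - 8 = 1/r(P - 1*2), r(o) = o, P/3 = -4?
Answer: 229972689/46676 ≈ 4927.0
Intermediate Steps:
P = -12 (P = 3*(-4) = -12)
N(v) = v
X(R) = 111/56 (X(R) = 2 + 1/(4*(-12 - 1*2)) = 2 + 1/(4*(-12 - 2)) = 2 + (¼)/(-14) = 2 + (¼)*(-1/14) = 2 - 1/56 = 111/56)
U(c) = 2*c
U(X(N(2)))/5001 - 1*(-4927) = (2*(111/56))/5001 - 1*(-4927) = (111/28)*(1/5001) + 4927 = 37/46676 + 4927 = 229972689/46676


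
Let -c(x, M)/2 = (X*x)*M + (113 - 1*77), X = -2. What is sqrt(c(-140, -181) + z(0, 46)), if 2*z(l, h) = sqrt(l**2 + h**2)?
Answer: sqrt(101311) ≈ 318.29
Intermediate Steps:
c(x, M) = -72 + 4*M*x (c(x, M) = -2*((-2*x)*M + (113 - 1*77)) = -2*(-2*M*x + (113 - 77)) = -2*(-2*M*x + 36) = -2*(36 - 2*M*x) = -72 + 4*M*x)
z(l, h) = sqrt(h**2 + l**2)/2 (z(l, h) = sqrt(l**2 + h**2)/2 = sqrt(h**2 + l**2)/2)
sqrt(c(-140, -181) + z(0, 46)) = sqrt((-72 + 4*(-181)*(-140)) + sqrt(46**2 + 0**2)/2) = sqrt((-72 + 101360) + sqrt(2116 + 0)/2) = sqrt(101288 + sqrt(2116)/2) = sqrt(101288 + (1/2)*46) = sqrt(101288 + 23) = sqrt(101311)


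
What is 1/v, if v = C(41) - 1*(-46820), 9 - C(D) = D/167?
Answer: 167/7820402 ≈ 2.1354e-5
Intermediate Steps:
C(D) = 9 - D/167
v = 7820402/167 (v = (9 - 1/167*41) - 1*(-46820) = (9 - 41/167) + 46820 = 1462/167 + 46820 = 7820402/167 ≈ 46829.)
1/v = 1/(7820402/167) = 167/7820402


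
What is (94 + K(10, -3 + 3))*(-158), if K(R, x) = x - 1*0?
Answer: -14852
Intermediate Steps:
K(R, x) = x (K(R, x) = x + 0 = x)
(94 + K(10, -3 + 3))*(-158) = (94 + (-3 + 3))*(-158) = (94 + 0)*(-158) = 94*(-158) = -14852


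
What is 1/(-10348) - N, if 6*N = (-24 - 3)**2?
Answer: -1257283/10348 ≈ -121.50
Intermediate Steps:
N = 243/2 (N = (-24 - 3)**2/6 = (1/6)*(-27)**2 = (1/6)*729 = 243/2 ≈ 121.50)
1/(-10348) - N = 1/(-10348) - 1*243/2 = -1/10348 - 243/2 = -1257283/10348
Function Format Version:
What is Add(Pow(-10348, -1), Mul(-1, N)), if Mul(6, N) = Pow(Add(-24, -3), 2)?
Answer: Rational(-1257283, 10348) ≈ -121.50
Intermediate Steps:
N = Rational(243, 2) (N = Mul(Rational(1, 6), Pow(Add(-24, -3), 2)) = Mul(Rational(1, 6), Pow(-27, 2)) = Mul(Rational(1, 6), 729) = Rational(243, 2) ≈ 121.50)
Add(Pow(-10348, -1), Mul(-1, N)) = Add(Pow(-10348, -1), Mul(-1, Rational(243, 2))) = Add(Rational(-1, 10348), Rational(-243, 2)) = Rational(-1257283, 10348)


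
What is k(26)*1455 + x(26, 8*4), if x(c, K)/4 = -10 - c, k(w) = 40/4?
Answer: 14406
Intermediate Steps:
k(w) = 10 (k(w) = 40*(1/4) = 10)
x(c, K) = -40 - 4*c (x(c, K) = 4*(-10 - c) = -40 - 4*c)
k(26)*1455 + x(26, 8*4) = 10*1455 + (-40 - 4*26) = 14550 + (-40 - 104) = 14550 - 144 = 14406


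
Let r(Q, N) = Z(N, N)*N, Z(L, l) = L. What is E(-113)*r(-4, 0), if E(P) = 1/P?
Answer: 0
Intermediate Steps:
r(Q, N) = N² (r(Q, N) = N*N = N²)
E(-113)*r(-4, 0) = 0²/(-113) = -1/113*0 = 0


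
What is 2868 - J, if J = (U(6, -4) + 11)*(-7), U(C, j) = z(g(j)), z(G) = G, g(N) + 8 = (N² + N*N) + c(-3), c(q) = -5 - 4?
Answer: 3050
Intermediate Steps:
c(q) = -9
g(N) = -17 + 2*N² (g(N) = -8 + ((N² + N*N) - 9) = -8 + ((N² + N²) - 9) = -8 + (2*N² - 9) = -8 + (-9 + 2*N²) = -17 + 2*N²)
U(C, j) = -17 + 2*j²
J = -182 (J = ((-17 + 2*(-4)²) + 11)*(-7) = ((-17 + 2*16) + 11)*(-7) = ((-17 + 32) + 11)*(-7) = (15 + 11)*(-7) = 26*(-7) = -182)
2868 - J = 2868 - 1*(-182) = 2868 + 182 = 3050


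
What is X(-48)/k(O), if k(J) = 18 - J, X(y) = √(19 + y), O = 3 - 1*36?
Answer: I*√29/51 ≈ 0.10559*I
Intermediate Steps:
O = -33 (O = 3 - 36 = -33)
X(-48)/k(O) = √(19 - 48)/(18 - 1*(-33)) = √(-29)/(18 + 33) = (I*√29)/51 = (I*√29)*(1/51) = I*√29/51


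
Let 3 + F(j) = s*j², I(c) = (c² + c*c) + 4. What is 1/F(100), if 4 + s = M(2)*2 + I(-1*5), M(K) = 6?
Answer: 1/619997 ≈ 1.6129e-6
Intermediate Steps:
I(c) = 4 + 2*c² (I(c) = (c² + c²) + 4 = 2*c² + 4 = 4 + 2*c²)
s = 62 (s = -4 + (6*2 + (4 + 2*(-1*5)²)) = -4 + (12 + (4 + 2*(-5)²)) = -4 + (12 + (4 + 2*25)) = -4 + (12 + (4 + 50)) = -4 + (12 + 54) = -4 + 66 = 62)
F(j) = -3 + 62*j²
1/F(100) = 1/(-3 + 62*100²) = 1/(-3 + 62*10000) = 1/(-3 + 620000) = 1/619997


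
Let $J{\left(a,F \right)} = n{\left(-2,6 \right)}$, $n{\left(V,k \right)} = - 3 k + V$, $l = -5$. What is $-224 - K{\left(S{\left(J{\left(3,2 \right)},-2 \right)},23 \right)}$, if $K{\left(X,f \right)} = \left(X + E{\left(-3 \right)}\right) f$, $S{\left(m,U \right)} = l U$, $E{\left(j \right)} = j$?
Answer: $-385$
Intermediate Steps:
$n{\left(V,k \right)} = V - 3 k$
$J{\left(a,F \right)} = -20$ ($J{\left(a,F \right)} = -2 - 18 = -20$)
$S{\left(m,U \right)} = - 5 U$
$K{\left(X,f \right)} = f \left(-3 + X\right)$ ($K{\left(X,f \right)} = \left(X - 3\right) f = \left(-3 + X\right) f = f \left(-3 + X\right)$)
$-224 - K{\left(S{\left(J{\left(3,2 \right)},-2 \right)},23 \right)} = -224 - 23 \left(-3 - -10\right) = -224 - 23 \left(-3 + 10\right) = -224 - 23 \cdot 7 = -224 - 161 = -385$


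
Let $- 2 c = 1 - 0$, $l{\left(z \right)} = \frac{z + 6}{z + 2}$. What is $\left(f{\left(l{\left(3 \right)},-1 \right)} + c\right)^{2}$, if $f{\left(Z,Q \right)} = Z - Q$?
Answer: $\frac{529}{100} \approx 5.29$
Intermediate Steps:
$l{\left(z \right)} = \frac{6 + z}{2 + z}$
$c = - \frac{1}{2}$ ($c = - \frac{1 - 0}{2} = - \frac{1 + 0}{2} = \left(- \frac{1}{2}\right) 1 = - \frac{1}{2} \approx -0.5$)
$\left(f{\left(l{\left(3 \right)},-1 \right)} + c\right)^{2} = \left(\left(\frac{6 + 3}{2 + 3} - -1\right) - \frac{1}{2}\right)^{2} = \left(\left(\frac{1}{5} \cdot 9 + 1\right) - \frac{1}{2}\right)^{2} = \left(\left(\frac{9}{5} + 1\right) - \frac{1}{2}\right)^{2} = \left(\frac{14}{5} - \frac{1}{2}\right)^{2} = \left(\frac{23}{10}\right)^{2} = \frac{529}{100}$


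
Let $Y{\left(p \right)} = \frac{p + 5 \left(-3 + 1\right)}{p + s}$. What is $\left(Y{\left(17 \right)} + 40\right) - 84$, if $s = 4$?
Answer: $- \frac{131}{3} \approx -43.667$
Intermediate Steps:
$Y{\left(p \right)} = \frac{-10 + p}{4 + p}$ ($Y{\left(p \right)} = \frac{p + 5 \left(-3 + 1\right)}{p + 4} = \frac{p + 5 \left(-2\right)}{4 + p} = \frac{p - 10}{4 + p} = \frac{-10 + p}{4 + p}$)
$\left(Y{\left(17 \right)} + 40\right) - 84 = \left(\frac{-10 + 17}{4 + 17} + 40\right) - 84 = \left(\frac{1}{21} \cdot 7 + 40\right) - 84 = \left(\frac{1}{3} + 40\right) - 84 = \frac{121}{3} - 84 = - \frac{131}{3}$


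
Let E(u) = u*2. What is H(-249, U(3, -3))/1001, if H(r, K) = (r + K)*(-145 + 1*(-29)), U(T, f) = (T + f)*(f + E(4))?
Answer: 43326/1001 ≈ 43.283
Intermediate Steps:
E(u) = 2*u
U(T, f) = (8 + f)*(T + f) (U(T, f) = (T + f)*(f + 2*4) = (T + f)*(f + 8) = (T + f)*(8 + f) = (8 + f)*(T + f))
H(r, K) = -174*K - 174*r (H(r, K) = (K + r)*(-145 - 29) = (K + r)*(-174) = -174*K - 174*r)
H(-249, U(3, -3))/1001 = (-174*((-3)² + 8*3 + 8*(-3) + 3*(-3)) - 174*(-249))/1001 = (-174*(9 + 24 - 24 - 9) + 43326)*(1/1001) = (-174*0 + 43326)*(1/1001) = (0 + 43326)*(1/1001) = 43326*(1/1001) = 43326/1001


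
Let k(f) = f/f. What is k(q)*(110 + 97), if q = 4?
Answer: 207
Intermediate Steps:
k(f) = 1
k(q)*(110 + 97) = 1*(110 + 97) = 1*207 = 207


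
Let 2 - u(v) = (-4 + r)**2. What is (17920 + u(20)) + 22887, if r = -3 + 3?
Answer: 40793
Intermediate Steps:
r = 0
u(v) = -14 (u(v) = 2 - (-4 + 0)**2 = 2 - 1*(-4)**2 = 2 - 1*16 = 2 - 16 = -14)
(17920 + u(20)) + 22887 = (17920 - 14) + 22887 = 17906 + 22887 = 40793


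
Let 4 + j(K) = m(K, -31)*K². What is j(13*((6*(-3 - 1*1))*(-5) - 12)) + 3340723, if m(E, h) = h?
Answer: -57766977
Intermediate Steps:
j(K) = -4 - 31*K²
j(13*((6*(-3 - 1*1))*(-5) - 12)) + 3340723 = (-4 - 31*169*((6*(-3 - 1*1))*(-5) - 12)²) + 3340723 = (-4 - 31*169*((6*(-3 - 1))*(-5) - 12)²) + 3340723 = (-4 - 31*169*((6*(-4))*(-5) - 12)²) + 3340723 = (-4 - 31*169*(-24*(-5) - 12)²) + 3340723 = (-4 - 31*169*(120 - 12)²) + 3340723 = (-4 - 31*(13*108)²) + 3340723 = (-4 - 31*1404²) + 3340723 = (-4 - 31*1971216) + 3340723 = (-4 - 61107696) + 3340723 = -61107700 + 3340723 = -57766977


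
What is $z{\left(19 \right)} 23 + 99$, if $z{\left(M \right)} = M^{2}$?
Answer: $8402$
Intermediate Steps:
$z{\left(19 \right)} 23 + 99 = 19^{2} \cdot 23 + 99 = 361 \cdot 23 + 99 = 8303 + 99 = 8402$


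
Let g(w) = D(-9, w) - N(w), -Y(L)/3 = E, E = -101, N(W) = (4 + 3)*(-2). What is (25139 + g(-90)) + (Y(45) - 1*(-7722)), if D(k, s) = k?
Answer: 33169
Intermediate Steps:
N(W) = -14 (N(W) = 7*(-2) = -14)
Y(L) = 303 (Y(L) = -3*(-101) = 303)
g(w) = 5 (g(w) = -9 - 1*(-14) = -9 + 14 = 5)
(25139 + g(-90)) + (Y(45) - 1*(-7722)) = (25139 + 5) + (303 - 1*(-7722)) = 25144 + (303 + 7722) = 25144 + 8025 = 33169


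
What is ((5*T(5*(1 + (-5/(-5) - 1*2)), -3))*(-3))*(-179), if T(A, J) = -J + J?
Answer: 0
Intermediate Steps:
T(A, J) = 0
((5*T(5*(1 + (-5/(-5) - 1*2)), -3))*(-3))*(-179) = ((5*0)*(-3))*(-179) = (0*(-3))*(-179) = 0*(-179) = 0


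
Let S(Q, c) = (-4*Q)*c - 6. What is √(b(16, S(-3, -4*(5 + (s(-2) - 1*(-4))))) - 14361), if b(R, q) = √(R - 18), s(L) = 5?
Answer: √(-14361 + I*√2) ≈ 0.0059 + 119.84*I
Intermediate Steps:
S(Q, c) = -6 - 4*Q*c (S(Q, c) = -4*Q*c - 6 = -6 - 4*Q*c)
b(R, q) = √(-18 + R)
√(b(16, S(-3, -4*(5 + (s(-2) - 1*(-4))))) - 14361) = √(√(-18 + 16) - 14361) = √(√(-2) - 14361) = √(I*√2 - 14361) = √(-14361 + I*√2)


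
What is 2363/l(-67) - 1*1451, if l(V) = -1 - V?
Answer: -93403/66 ≈ -1415.2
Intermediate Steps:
2363/l(-67) - 1*1451 = 2363/(-1 - 1*(-67)) - 1*1451 = 2363/(-1 + 67) - 1451 = 2363/66 - 1451 = -93403/66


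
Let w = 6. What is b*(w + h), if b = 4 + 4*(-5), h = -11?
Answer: 80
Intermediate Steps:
b = -16 (b = 4 - 20 = -16)
b*(w + h) = -16*(6 - 11) = -16*(-5) = 80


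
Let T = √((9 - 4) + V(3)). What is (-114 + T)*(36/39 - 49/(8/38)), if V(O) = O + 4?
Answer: 687135/26 - 12055*√3/26 ≈ 25625.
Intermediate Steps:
V(O) = 4 + O
T = 2*√3 (T = √((9 - 4) + (4 + 3)) = √(5 + 7) = √12 = 2*√3 ≈ 3.4641)
(-114 + T)*(36/39 - 49/(8/38)) = (-114 + 2*√3)*(36/39 - 49/(8/38)) = (-114 + 2*√3)*(36*(1/39) - 49/(8*(1/38))) = (-114 + 2*√3)*(12/13 - 49/4/19) = (-114 + 2*√3)*(12/13 - 49*19/4) = (-114 + 2*√3)*(12/13 - 931/4) = (-114 + 2*√3)*(-12055/52) = 687135/26 - 12055*√3/26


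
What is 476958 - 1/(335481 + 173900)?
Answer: 242953342997/509381 ≈ 4.7696e+5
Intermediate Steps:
476958 - 1/(335481 + 173900) = 476958 - 1/509381 = 242953342997/509381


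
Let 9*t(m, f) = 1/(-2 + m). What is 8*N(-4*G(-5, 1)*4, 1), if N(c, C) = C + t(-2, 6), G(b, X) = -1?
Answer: 70/9 ≈ 7.7778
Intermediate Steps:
t(m, f) = 1/(9*(-2 + m))
N(c, C) = -1/36 + C (N(c, C) = C + 1/(9*(-2 - 2)) = C + (⅑)/(-4) = C + (⅑)*(-¼) = C - 1/36 = -1/36 + C)
8*N(-4*G(-5, 1)*4, 1) = 8*(-1/36 + 1) = 8*(35/36) = 70/9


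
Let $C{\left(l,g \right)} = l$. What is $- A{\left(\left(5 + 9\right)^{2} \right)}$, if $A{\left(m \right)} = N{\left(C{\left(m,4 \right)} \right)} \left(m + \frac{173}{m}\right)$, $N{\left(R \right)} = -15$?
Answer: $\frac{578835}{196} \approx 2953.2$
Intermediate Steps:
$A{\left(m \right)} = - \frac{2595}{m} - 15 m$ ($A{\left(m \right)} = - 15 \left(m + \frac{173}{m}\right) = - \frac{2595}{m} - 15 m$)
$- A{\left(\left(5 + 9\right)^{2} \right)} = - (- \frac{2595}{\left(5 + 9\right)^{2}} - 15 \left(5 + 9\right)^{2}) = - (- \frac{2595}{14^{2}} - 15 \cdot 14^{2}) = - (- \frac{2595}{196} - 2940) = \left(-1\right) \left(- \frac{578835}{196}\right) = \frac{578835}{196}$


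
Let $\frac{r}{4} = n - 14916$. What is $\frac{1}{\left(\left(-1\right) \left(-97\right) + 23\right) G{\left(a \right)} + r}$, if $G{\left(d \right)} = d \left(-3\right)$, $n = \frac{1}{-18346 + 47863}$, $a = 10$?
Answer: $- \frac{29517}{1867363484} \approx -1.5807 \cdot 10^{-5}$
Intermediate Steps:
$n = \frac{1}{29517} \approx 3.3879 \cdot 10^{-5}$
$G{\left(d \right)} = - 3 d$
$r = - \frac{1761102284}{29517}$ ($r = 4 \left(\frac{1}{29517} - 14916\right) = 4 \left(- \frac{440275571}{29517}\right) = - \frac{1761102284}{29517} \approx -59664.0$)
$\frac{1}{\left(\left(-1\right) \left(-97\right) + 23\right) G{\left(a \right)} + r} = \frac{1}{\left(\left(-1\right) \left(-97\right) + 23\right) \left(\left(-3\right) 10\right) - \frac{1761102284}{29517}} = \frac{1}{\left(97 + 23\right) \left(-30\right) - \frac{1761102284}{29517}} = \frac{1}{120 \left(-30\right) - \frac{1761102284}{29517}} = \frac{1}{-3600 - \frac{1761102284}{29517}} = \frac{1}{- \frac{1867363484}{29517}} = - \frac{29517}{1867363484}$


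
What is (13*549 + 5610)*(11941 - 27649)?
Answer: -200229876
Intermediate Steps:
(13*549 + 5610)*(11941 - 27649) = (7137 + 5610)*(-15708) = 12747*(-15708) = -200229876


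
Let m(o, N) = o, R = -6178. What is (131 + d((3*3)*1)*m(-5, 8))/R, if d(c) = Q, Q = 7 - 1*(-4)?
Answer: -38/3089 ≈ -0.012302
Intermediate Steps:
Q = 11 (Q = 7 + 4 = 11)
d(c) = 11
(131 + d((3*3)*1)*m(-5, 8))/R = (131 + 11*(-5))/(-6178) = (131 - 55)*(-1/6178) = 76*(-1/6178) = -38/3089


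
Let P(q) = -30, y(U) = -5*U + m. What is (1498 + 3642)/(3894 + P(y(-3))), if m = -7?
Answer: 1285/966 ≈ 1.3302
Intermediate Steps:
y(U) = -7 - 5*U (y(U) = -5*U - 7 = -7 - 5*U)
(1498 + 3642)/(3894 + P(y(-3))) = (1498 + 3642)/(3894 - 30) = 5140/3864 = 5140*(1/3864) = 1285/966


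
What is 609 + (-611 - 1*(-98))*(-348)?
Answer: 179133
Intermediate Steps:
609 + (-611 - 1*(-98))*(-348) = 609 + (-611 + 98)*(-348) = 609 - 513*(-348) = 609 + 178524 = 179133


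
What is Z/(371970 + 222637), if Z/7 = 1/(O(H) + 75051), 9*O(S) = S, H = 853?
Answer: 9/57448549912 ≈ 1.5666e-10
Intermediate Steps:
O(S) = S/9
Z = 9/96616 (Z = 7/((⅑)*853 + 75051) = 7/(853/9 + 75051) = 7/(676312/9) = 7*(9/676312) = 9/96616 ≈ 9.3152e-5)
Z/(371970 + 222637) = 9/(96616*(371970 + 222637)) = (9/96616)/594607 = (9/96616)*(1/594607) = 9/57448549912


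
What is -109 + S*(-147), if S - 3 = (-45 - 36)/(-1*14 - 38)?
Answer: -40507/52 ≈ -778.98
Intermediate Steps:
S = 237/52 (S = 3 + (-45 - 36)/(-1*14 - 38) = 3 - 81/(-14 - 38) = 3 - 81/(-52) = 3 - 81*(-1/52) = 3 + 81/52 = 237/52 ≈ 4.5577)
-109 + S*(-147) = -109 + (237/52)*(-147) = -109 - 34839/52 = -40507/52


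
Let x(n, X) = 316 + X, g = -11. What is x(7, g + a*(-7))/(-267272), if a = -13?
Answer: -99/66818 ≈ -0.0014816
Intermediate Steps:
x(7, g + a*(-7))/(-267272) = (316 + (-11 - 13*(-7)))/(-267272) = (316 + (-11 + 91))*(-1/267272) = (316 + 80)*(-1/267272) = 396*(-1/267272) = -99/66818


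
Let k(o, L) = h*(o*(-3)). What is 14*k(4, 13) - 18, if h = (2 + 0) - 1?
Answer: -186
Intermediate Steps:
h = 1 (h = 2 - 1 = 1)
k(o, L) = -3*o (k(o, L) = 1*(o*(-3)) = 1*(-3*o) = -3*o)
14*k(4, 13) - 18 = 14*(-3*4) - 18 = 14*(-12) - 18 = -168 - 18 = -186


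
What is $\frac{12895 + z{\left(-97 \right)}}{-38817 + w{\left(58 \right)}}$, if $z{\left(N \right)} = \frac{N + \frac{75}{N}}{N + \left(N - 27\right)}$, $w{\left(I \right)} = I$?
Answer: $- \frac{276439599}{830876683} \approx -0.33271$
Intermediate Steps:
$z{\left(N \right)} = \frac{N + \frac{75}{N}}{-27 + 2 N}$ ($z{\left(N \right)} = \frac{N + \frac{75}{N}}{N + \left(-27 + N\right)} = \frac{N + \frac{75}{N}}{-27 + 2 N}$)
$\frac{12895 + z{\left(-97 \right)}}{-38817 + w{\left(58 \right)}} = \frac{12895 + \frac{75 + \left(-97\right)^{2}}{\left(-97\right) \left(-27 + 2 \left(-97\right)\right)}}{-38817 + 58} = \frac{12895 - \frac{75 + 9409}{97 \left(-27 - 194\right)}}{-38759} = \left(12895 - \frac{1}{97} \frac{1}{-221} \cdot 9484\right) \left(- \frac{1}{38759}\right) = \left(12895 - \left(- \frac{1}{21437}\right) 9484\right) \left(- \frac{1}{38759}\right) = \left(12895 + \frac{9484}{21437}\right) \left(- \frac{1}{38759}\right) = \frac{276439599}{21437} \left(- \frac{1}{38759}\right) = - \frac{276439599}{830876683}$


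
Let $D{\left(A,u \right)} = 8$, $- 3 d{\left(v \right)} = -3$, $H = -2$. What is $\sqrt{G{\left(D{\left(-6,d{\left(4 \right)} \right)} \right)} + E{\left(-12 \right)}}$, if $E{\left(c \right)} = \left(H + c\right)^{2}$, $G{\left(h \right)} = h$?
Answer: $2 \sqrt{51} \approx 14.283$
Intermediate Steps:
$d{\left(v \right)} = 1$ ($d{\left(v \right)} = \left(- \frac{1}{3}\right) \left(-3\right) = 1$)
$E{\left(c \right)} = \left(-2 + c\right)^{2}$
$\sqrt{G{\left(D{\left(-6,d{\left(4 \right)} \right)} \right)} + E{\left(-12 \right)}} = \sqrt{8 + \left(-2 - 12\right)^{2}} = \sqrt{8 + \left(-14\right)^{2}} = \sqrt{8 + 196} = \sqrt{204} = 2 \sqrt{51}$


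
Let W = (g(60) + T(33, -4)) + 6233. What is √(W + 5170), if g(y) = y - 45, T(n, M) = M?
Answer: √11414 ≈ 106.84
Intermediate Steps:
g(y) = -45 + y
W = 6244 (W = ((-45 + 60) - 4) + 6233 = (15 - 4) + 6233 = 11 + 6233 = 6244)
√(W + 5170) = √(6244 + 5170) = √11414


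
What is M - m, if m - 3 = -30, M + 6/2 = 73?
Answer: 97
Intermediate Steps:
M = 70 (M = -3 + 73 = 70)
m = -27 (m = 3 - 30 = -27)
M - m = 70 - 1*(-27) = 70 + 27 = 97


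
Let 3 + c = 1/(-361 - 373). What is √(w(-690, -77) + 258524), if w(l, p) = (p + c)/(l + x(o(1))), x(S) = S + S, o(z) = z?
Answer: √4120501493516298/126248 ≈ 508.45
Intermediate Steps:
x(S) = 2*S
c = -2203/734 (c = -3 + 1/(-361 - 373) = -3 + 1/(-734) = -3 - 1/734 = -2203/734 ≈ -3.0014)
w(l, p) = (-2203/734 + p)/(2 + l) (w(l, p) = (p - 2203/734)/(l + 2*1) = (-2203/734 + p)/(l + 2) = (-2203/734 + p)/(2 + l))
√(w(-690, -77) + 258524) = √((-2203/734 - 77)/(2 - 690) + 258524) = √(-58721/734/(-688) + 258524) = √(-1/688*(-58721/734) + 258524) = √(58721/504992 + 258524) = √(130552610529/504992) = √4120501493516298/126248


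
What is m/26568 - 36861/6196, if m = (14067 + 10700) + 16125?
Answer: -90744527/20576916 ≈ -4.4100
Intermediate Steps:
m = 40892 (m = 24767 + 16125 = 40892)
m/26568 - 36861/6196 = 40892/26568 - 36861/6196 = 40892*(1/26568) - 36861*1/6196 = 10223/6642 - 36861/6196 = -90744527/20576916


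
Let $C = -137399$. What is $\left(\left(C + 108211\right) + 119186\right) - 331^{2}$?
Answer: $-19563$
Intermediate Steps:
$\left(\left(C + 108211\right) + 119186\right) - 331^{2} = \left(\left(-137399 + 108211\right) + 119186\right) - 331^{2} = \left(-29188 + 119186\right) - 109561 = 89998 - 109561 = -19563$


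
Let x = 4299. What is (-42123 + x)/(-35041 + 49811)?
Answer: -18912/7385 ≈ -2.5609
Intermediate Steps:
(-42123 + x)/(-35041 + 49811) = (-42123 + 4299)/(-35041 + 49811) = -37824/14770 = -37824*1/14770 = -18912/7385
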